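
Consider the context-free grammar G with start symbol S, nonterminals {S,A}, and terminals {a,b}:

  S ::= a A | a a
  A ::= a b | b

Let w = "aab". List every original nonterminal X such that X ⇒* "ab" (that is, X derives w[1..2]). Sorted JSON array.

Convert to CNF:
  S -> T0 A | T0 T0
  A -> T0 T1 | b
  T0 -> a
  T1 -> b

Fill CYK table bottom-up — only the sub-triangle for w[1..2]:
  T[1,1] 'a' = {T0}  orig:{}
  T[2,2] 'b' = {A,T1}  orig:{A}
  T[1,2] 'ab' = {A,S}

Original NTs in T[1,2] deriving "ab": ["A", "S"]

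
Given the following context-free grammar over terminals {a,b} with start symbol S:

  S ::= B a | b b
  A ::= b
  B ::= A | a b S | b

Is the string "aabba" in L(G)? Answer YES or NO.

Convert to CNF:
  S -> B T0 | T1 T1
  A -> b
  B -> T0 X2 | b
  T0 -> a
  T1 -> b
  X2 -> T1 S

CYK fill:
  [0..0]={T0}  "a"  orig:{}
  [1..1]={T0}  "a"  orig:{}
  [2..2]={A,B,T1}  "b"  orig:{A,B}
  [3..3]={A,B,T1}  "b"  orig:{A,B}
  [4..4]={T0}  "a"  orig:{}
  [0..1]=∅  "aa"
  [1..2]=∅  "ab"
  [2..3]={S}  "bb"
  [3..4]={S}  "ba"
  [0..2]=∅  "aab"
  [1..3]=∅  "abb"
  [2..4]={X2}  "bba"  orig:{}
  [0..3]=∅  "aabb"
  [1..4]={B}  "abba"
  [0..4]=∅  "aabba"

S ∉ T[0,4] ⇒ NO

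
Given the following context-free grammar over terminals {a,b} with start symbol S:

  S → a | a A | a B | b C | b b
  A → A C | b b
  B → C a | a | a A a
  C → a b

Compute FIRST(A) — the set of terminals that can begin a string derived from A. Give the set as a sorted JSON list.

Compute FIRST by fixpoint:
round 1:
  A via A→b b: +{b}
  B via B→a: +{a}
  C via C→a b: +{a}
  S via S→a: +{a}
  S via S→b C: +{b}
  FIRST[S]={a,b}  FIRST[A]={b}  FIRST[B]={a}  FIRST[C]={a}
round 2: done
  FIRST[S]={a,b}  FIRST[A]={b}  FIRST[B]={a}  FIRST[C]={a}

FIRST(A) = ["b"]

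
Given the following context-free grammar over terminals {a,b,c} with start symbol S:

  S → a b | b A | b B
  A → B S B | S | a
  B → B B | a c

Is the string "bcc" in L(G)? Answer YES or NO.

CNF form of G:
  S -> T0 T1 | T1 A | T1 B
  A -> B X3 | T0 T1 | T1 A | T1 B | a
  B -> B B | T0 T2
  T0 -> a
  T1 -> b
  T2 -> c
  X3 -> S B

CYK table (by increasing span):
  [0..0]={T1}  "b"  orig:{}
  [1..1]={T2}  "c"  orig:{}
  [2..2]={T2}  "c"  orig:{}
  [0..1]=∅  "bc"
  [1..2]=∅  "cc"
  [0..2]=∅  "bcc"

S ∉ T[0,2] ⇒ NO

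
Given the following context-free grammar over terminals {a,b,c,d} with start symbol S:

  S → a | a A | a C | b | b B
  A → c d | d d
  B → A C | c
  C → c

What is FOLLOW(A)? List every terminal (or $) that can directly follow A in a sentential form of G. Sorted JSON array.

Compute FIRST by fixpoint:
pass 1:
  A via A→c d: +{c}
  A via A→d d: +{d}
  B via B→A C: +{c,d}
  C via C→c: +{c}
  S via S→a: +{a}
  S via S→b: +{b}
  FIRST(S)={a,b}  FIRST(A)={c,d}  FIRST(B)={c,d}  FIRST(C)={c}
pass 2: (no change)
  FIRST(S)={a,b}  FIRST(A)={c,d}  FIRST(B)={c,d}  FIRST(C)={c}

FOLLOW sets:
seed FOLLOW(S) with $
iter 1:
  B→A C: FOLLOW(A) ⊇ FIRST(C) = {c}; new: +{c}
  S→a A: FOLLOW(A) ⊇ FOLLOW(S) ⊇ {$}; new: +{$}
  S→a C: FOLLOW(C) ⊇ FOLLOW(S) ⊇ {$}; new: +{$}
  S→b B: FOLLOW(B) ⊇ FOLLOW(S) ⊇ {$}; new: +{$}
  FOLLOW(S)={$}  FOLLOW(A)={$,c}  FOLLOW(B)={$}  FOLLOW(C)={$}
iter 2: (stable)
  FOLLOW(S)={$}  FOLLOW(A)={$,c}  FOLLOW(B)={$}  FOLLOW(C)={$}

FOLLOW(A) = ["$", "c"]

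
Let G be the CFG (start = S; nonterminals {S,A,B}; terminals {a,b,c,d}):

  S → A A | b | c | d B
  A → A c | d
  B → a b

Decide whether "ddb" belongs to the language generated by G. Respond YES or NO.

Convert to CNF:
  S -> A A | T3 B | b | c
  A -> A T0 | d
  B -> T1 T2
  T0 -> c
  T1 -> a
  T2 -> b
  T3 -> d

CYK fill:
  [0..0]={A,T3}  "d"  orig:{A}
  [1..1]={A,T3}  "d"  orig:{A}
  [2..2]={S,T2}  "b"  orig:{S}
  [0..1]={S}  "dd"
  [1..2]=∅  "db"
  [0..2]=∅  "ddb"

S ∉ T[0,2] ⇒ NO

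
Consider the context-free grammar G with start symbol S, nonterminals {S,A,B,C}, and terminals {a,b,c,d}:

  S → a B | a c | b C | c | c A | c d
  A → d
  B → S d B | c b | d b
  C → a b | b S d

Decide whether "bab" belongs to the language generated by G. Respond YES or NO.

CNF form of G:
  S -> T1 A | T1 T0 | T2 C | T3 B | T3 T1 | c
  A -> d
  B -> S X4 | T0 T2 | T1 T2
  C -> T2 X5 | T3 T2
  T0 -> d
  T1 -> c
  T2 -> b
  T3 -> a
  X4 -> T0 B
  X5 -> S T0

Fill CYK table bottom-up:
  T[0,0] 'b' = {T2}  orig:{}
  T[1,1] 'a' = {T3}  orig:{}
  T[2,2] 'b' = {T2}  orig:{}
  T[0,1] 'ba' = ∅
  T[1,2] 'ab' = {C}
  T[0,2] 'bab' = {S}

S ∈ T[0,2] ⇒ YES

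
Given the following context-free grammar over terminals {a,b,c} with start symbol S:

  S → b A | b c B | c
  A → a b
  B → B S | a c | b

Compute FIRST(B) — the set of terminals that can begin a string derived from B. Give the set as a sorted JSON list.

FIRST sets, iterate to fixpoint:
[1]
  A via A→a b: +{a}
  B via B→a c: +{a}
  B via B→b: +{b}
  S via S→b A: +{b}
  S via S→c: +{c}
  FIRST[S]={b,c}  FIRST[A]={a}  FIRST[B]={a,b}
[2] (no change)
  FIRST[S]={b,c}  FIRST[A]={a}  FIRST[B]={a,b}

FIRST(B) = ["a", "b"]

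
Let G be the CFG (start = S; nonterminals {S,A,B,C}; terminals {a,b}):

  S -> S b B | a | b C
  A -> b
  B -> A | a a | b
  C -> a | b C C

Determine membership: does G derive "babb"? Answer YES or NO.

CNF form of G:
  S -> S X3 | T1 C | a
  A -> b
  B -> T0 T0 | b
  C -> T1 X2 | a
  T0 -> a
  T1 -> b
  X2 -> C C
  X3 -> T1 B

CYK table (by increasing span):
  T[0,0] 'b' = {A,B,T1}  orig:{A,B}
  T[1,1] 'a' = {C,S,T0}  orig:{C,S}
  T[2,2] 'b' = {A,B,T1}  orig:{A,B}
  T[3,3] 'b' = {A,B,T1}  orig:{A,B}
  T[0,1] 'ba' = {S}
  T[1,2] 'ab' = ∅
  T[2,3] 'bb' = {X3}  orig:{}
  T[0,2] 'bab' = ∅
  T[1,3] 'abb' = {S}
  T[0,3] 'babb' = {S}

S ∈ T[0,3] ⇒ YES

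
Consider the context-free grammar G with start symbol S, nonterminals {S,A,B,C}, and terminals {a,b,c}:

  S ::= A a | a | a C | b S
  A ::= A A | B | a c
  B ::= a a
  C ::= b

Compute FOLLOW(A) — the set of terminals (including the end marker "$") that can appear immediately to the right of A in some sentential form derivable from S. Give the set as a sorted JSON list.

FIRST sets, iterate to fixpoint:
iter 1:
  A via A→a c: +{a}
  B via B→a a: +{a}
  C via C→b: +{b}
  S via S→A a: +{a}
  S via S→b S: +{b}
  FIRST(S)={a,b}  FIRST(A)={a}  FIRST(B)={a}  FIRST(C)={b}
iter 2: (no change)
  FIRST(S)={a,b}  FIRST(A)={a}  FIRST(B)={a}  FIRST(C)={b}

FOLLOW sets:
FOLLOW(S) := {$}
iter 1:
  A→A A: FOLLOW(A) ⊇ FIRST(A) = {a}; new: +{a}
  A→B: FOLLOW(B) ⊇ FOLLOW(A) ⊇ {a}; new: +{a}
  S→a C: FOLLOW(C) ⊇ FOLLOW(S) ⊇ {$}; new: +{$}
  S: {$}  A: {a}  B: {a}  C: {$}
iter 2: (stable)
  S: {$}  A: {a}  B: {a}  C: {$}

FOLLOW(A) = ["a"]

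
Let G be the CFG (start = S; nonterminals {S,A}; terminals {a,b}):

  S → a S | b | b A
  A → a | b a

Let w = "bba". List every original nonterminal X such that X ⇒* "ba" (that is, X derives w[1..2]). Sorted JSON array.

Convert to CNF:
  S -> T0 A | T1 S | b
  A -> T0 T1 | a
  T0 -> b
  T1 -> a

CYK fill (cells [i..j] with 1 ≤ i ≤ j ≤ 2 only):
  [1..1]={S,T0}  "b"  orig:{S}
  [2..2]={A,T1}  "a"  orig:{A}
  [1..2]={A,S}  "ba"

Original NTs in T[1,2] deriving "ba": ["A", "S"]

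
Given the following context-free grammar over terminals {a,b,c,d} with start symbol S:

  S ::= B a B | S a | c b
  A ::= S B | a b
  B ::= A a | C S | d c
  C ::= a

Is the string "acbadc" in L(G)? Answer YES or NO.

Convert to CNF:
  S -> B X4 | S T0 | T3 T1
  A -> S B | T0 T1
  B -> A T0 | C S | T2 T3
  C -> a
  T0 -> a
  T1 -> b
  T2 -> d
  T3 -> c
  X4 -> T0 B

CYK fill:
  T[0,0] 'a' = {C,T0}  orig:{C}
  T[1,1] 'c' = {T3}  orig:{}
  T[2,2] 'b' = {T1}  orig:{}
  T[3,3] 'a' = {C,T0}  orig:{C}
  T[4,4] 'd' = {T2}  orig:{}
  T[5,5] 'c' = {T3}  orig:{}
  T[0,1] 'ac' = ∅
  T[1,2] 'cb' = {S}
  T[2,3] 'ba' = ∅
  T[3,4] 'ad' = ∅
  T[4,5] 'dc' = {B}
  T[0,2] 'acb' = {B}
  T[1,3] 'cba' = {S}
  T[2,4] 'bad' = ∅
  T[3,5] 'adc' = {X4}  orig:{}
  T[0,3] 'acba' = {B}
  T[1,4] 'cbad' = ∅
  T[2,5] 'badc' = ∅
  T[0,4] 'acbad' = ∅
  T[1,5] 'cbadc' = {A}
  T[0,5] 'acbadc' = {S}

S ∈ T[0,5] ⇒ YES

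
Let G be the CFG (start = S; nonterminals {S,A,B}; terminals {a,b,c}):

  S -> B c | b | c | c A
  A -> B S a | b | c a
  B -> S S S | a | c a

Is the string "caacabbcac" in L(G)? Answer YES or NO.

Convert to CNF:
  S -> B T1 | T1 A | b | c
  A -> B X2 | T1 T0 | b
  B -> S X3 | T1 T0 | a
  T0 -> a
  T1 -> c
  X2 -> S T0
  X3 -> S S

Fill CYK table bottom-up:
  [0..0]={S,T1}  "c"  orig:{S}
  [1..1]={B,T0}  "a"  orig:{B}
  [2..2]={B,T0}  "a"  orig:{B}
  [3..3]={S,T1}  "c"  orig:{S}
  [4..4]={B,T0}  "a"  orig:{B}
  [5..5]={A,S}  "b"
  [6..6]={A,S}  "b"
  [7..7]={S,T1}  "c"  orig:{S}
  [8..8]={B,T0}  "a"  orig:{B}
  [9..9]={S,T1}  "c"  orig:{S}
  [0..1]={A,B,X2}  "ca"  orig:{A,B}
  [1..2]=∅  "aa"
  [2..3]={S}  "ac"
  [3..4]={A,B,X2}  "ca"  orig:{A,B}
  [4..5]=∅  "ab"
  [5..6]={X3}  "bb"  orig:{}
  [6..7]={X3}  "bc"  orig:{}
  [7..8]={A,B,X2}  "ca"  orig:{A,B}
  [8..9]={S}  "ac"
  [0..2]=∅  "caa"
  [1..3]=∅  "aac"
  [2..4]={A,X2}  "aca"  orig:{A}
  [3..5]=∅  "cab"
  [4..6]=∅  "abb"
  [5..7]={B}  "bbc"
  [6..8]=∅  "bca"
  [7..9]={S,X3}  "cac"  orig:{S}
  [0..3]=∅  "caac"
  [1..4]={A}  "aaca"
  [2..5]=∅  "acab"
  [3..6]=∅  "cabb"
  [4..7]=∅  "abbc"
  [5..8]=∅  "bbca"
  [6..9]={B,X3}  "bcac"  orig:{B}
  [0..4]={A,S}  "caaca"
  [1..5]=∅  "aacab"
  [2..6]=∅  "acabb"
  [3..7]=∅  "cabbc"
  [4..8]=∅  "abbca"
  [5..9]={B}  "bbcac"
  [0..5]={X3}  "caacab"  orig:{}
  [1..6]=∅  "aacabb"
  [2..7]=∅  "acabbc"
  [3..8]=∅  "cabbca"
  [4..9]=∅  "abbcac"
  [0..6]={B}  "caacabb"
  [1..7]=∅  "aacabbc"
  [2..8]=∅  "acabbca"
  [3..9]=∅  "cabbcac"
  [0..7]={S}  "caacabbc"
  [1..8]=∅  "aacabbca"
  [2..9]=∅  "acabbcac"
  [0..8]={A,X2}  "caacabbca"  orig:{A}
  [1..9]=∅  "aacabbcac"
  [0..9]={X3}  "caacabbcac"  orig:{}

S ∉ T[0,9] ⇒ NO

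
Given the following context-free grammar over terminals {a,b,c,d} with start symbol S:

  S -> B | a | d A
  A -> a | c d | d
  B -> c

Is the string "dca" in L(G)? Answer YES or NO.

Convert to CNF:
  S -> T1 A | a | c
  A -> T0 T1 | a | d
  B -> c
  T0 -> c
  T1 -> d

CYK table (by increasing span):
  T[0,0] 'd' = {A,T1}  orig:{A}
  T[1,1] 'c' = {B,S,T0}  orig:{B,S}
  T[2,2] 'a' = {A,S}
  T[0,1] 'dc' = ∅
  T[1,2] 'ca' = ∅
  T[0,2] 'dca' = ∅

S ∉ T[0,2] ⇒ NO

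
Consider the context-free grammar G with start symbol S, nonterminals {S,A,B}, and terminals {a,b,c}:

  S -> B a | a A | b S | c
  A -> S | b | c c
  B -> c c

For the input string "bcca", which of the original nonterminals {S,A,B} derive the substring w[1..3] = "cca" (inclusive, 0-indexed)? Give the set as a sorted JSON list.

CNF form of G:
  S -> B T0 | T0 A | T1 S | c
  A -> B T0 | T0 A | T1 S | T2 T2 | b | c
  B -> T2 T2
  T0 -> a
  T1 -> b
  T2 -> c

Fill CYK table bottom-up, restricted to cells inside w[1..3]:
  T[1,1] 'c' = {A,S,T2}  orig:{A,S}
  T[2,2] 'c' = {A,S,T2}  orig:{A,S}
  T[3,3] 'a' = {T0}  orig:{}
  T[1,2] 'cc' = {A,B}
  T[2,3] 'ca' = ∅
  T[1,3] 'cca' = {A,S}

Original NTs in T[1,3] deriving "cca": ["A", "S"]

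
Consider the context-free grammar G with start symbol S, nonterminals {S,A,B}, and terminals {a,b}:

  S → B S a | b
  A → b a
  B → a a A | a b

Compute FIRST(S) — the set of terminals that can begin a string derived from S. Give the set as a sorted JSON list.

FIRST sets, iterate to fixpoint:
round 1:
  A via A→b a: +{b}
  B via B→a a A: +{a}
  S via S→B S a: +{a}
  S via S→b: +{b}
  S: {a,b}  A: {b}  B: {a}
round 2: (no change)
  S: {a,b}  A: {b}  B: {a}

FIRST(S) = ["a", "b"]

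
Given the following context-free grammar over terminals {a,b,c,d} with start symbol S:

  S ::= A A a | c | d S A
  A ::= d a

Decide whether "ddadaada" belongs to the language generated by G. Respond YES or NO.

CNF form of G:
  S -> A X2 | T0 X3 | c
  A -> T0 T1
  T0 -> d
  T1 -> a
  X2 -> A T1
  X3 -> S A

CYK fill:
  T[0,0] 'd' = {T0}  orig:{}
  T[1,1] 'd' = {T0}  orig:{}
  T[2,2] 'a' = {T1}  orig:{}
  T[3,3] 'd' = {T0}  orig:{}
  T[4,4] 'a' = {T1}  orig:{}
  T[5,5] 'a' = {T1}  orig:{}
  T[6,6] 'd' = {T0}  orig:{}
  T[7,7] 'a' = {T1}  orig:{}
  T[0,1] 'dd' = ∅
  T[1,2] 'da' = {A}
  T[2,3] 'ad' = ∅
  T[3,4] 'da' = {A}
  T[4,5] 'aa' = ∅
  T[5,6] 'ad' = ∅
  T[6,7] 'da' = {A}
  T[0,2] 'dda' = ∅
  T[1,3] 'dad' = ∅
  T[2,4] 'ada' = ∅
  T[3,5] 'daa' = {X2}  orig:{}
  T[4,6] 'aad' = ∅
  T[5,7] 'ada' = ∅
  T[0,3] 'ddad' = ∅
  T[1,4] 'dada' = ∅
  T[2,5] 'adaa' = ∅
  T[3,6] 'daad' = ∅
  T[4,7] 'aada' = ∅
  T[0,4] 'ddada' = ∅
  T[1,5] 'dadaa' = {S}
  T[2,6] 'adaad' = ∅
  T[3,7] 'daada' = ∅
  T[0,5] 'ddadaa' = ∅
  T[1,6] 'dadaad' = ∅
  T[2,7] 'adaada' = ∅
  T[0,6] 'ddadaad' = ∅
  T[1,7] 'dadaada' = {X3}  orig:{}
  T[0,7] 'ddadaada' = {S}

S ∈ T[0,7] ⇒ YES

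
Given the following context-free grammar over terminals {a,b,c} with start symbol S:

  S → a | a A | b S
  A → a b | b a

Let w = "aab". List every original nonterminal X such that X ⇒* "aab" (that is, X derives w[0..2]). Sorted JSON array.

CNF form of G:
  S -> T0 A | T1 S | a
  A -> T0 T1 | T1 T0
  T0 -> a
  T1 -> b

CYK fill — only the sub-triangle for w[0..2]:
  [0..0]={S,T0}  "a"  orig:{S}
  [1..1]={S,T0}  "a"  orig:{S}
  [2..2]={T1}  "b"  orig:{}
  [0..1]=∅  "aa"
  [1..2]={A}  "ab"
  [0..2]={S}  "aab"

Original NTs in T[0,2] deriving "aab": ["S"]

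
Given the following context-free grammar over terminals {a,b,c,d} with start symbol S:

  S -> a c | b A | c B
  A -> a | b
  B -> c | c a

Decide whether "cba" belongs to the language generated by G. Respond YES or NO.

CNF form of G:
  S -> T0 B | T1 T0 | T2 A
  A -> a | b
  B -> T0 T1 | c
  T0 -> c
  T1 -> a
  T2 -> b

CYK table (by increasing span):
  T[0,0] 'c' = {B,T0}  orig:{B}
  T[1,1] 'b' = {A,T2}  orig:{A}
  T[2,2] 'a' = {A,T1}  orig:{A}
  T[0,1] 'cb' = ∅
  T[1,2] 'ba' = {S}
  T[0,2] 'cba' = ∅

S ∉ T[0,2] ⇒ NO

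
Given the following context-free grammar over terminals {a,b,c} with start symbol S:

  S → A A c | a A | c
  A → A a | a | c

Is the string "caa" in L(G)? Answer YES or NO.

CNF form of G:
  S -> A X2 | T0 A | c
  A -> A T0 | a | c
  T0 -> a
  T1 -> c
  X2 -> A T1

Fill CYK table bottom-up:
  T[0,0] 'c' = {A,S,T1}  orig:{A,S}
  T[1,1] 'a' = {A,T0}  orig:{A}
  T[2,2] 'a' = {A,T0}  orig:{A}
  T[0,1] 'ca' = {A}
  T[1,2] 'aa' = {A,S}
  T[0,2] 'caa' = {A}

S ∉ T[0,2] ⇒ NO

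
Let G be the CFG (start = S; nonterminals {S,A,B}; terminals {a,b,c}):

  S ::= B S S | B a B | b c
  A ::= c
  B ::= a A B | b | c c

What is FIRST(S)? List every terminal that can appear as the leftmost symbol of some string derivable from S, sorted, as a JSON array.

FIRST iteration:
round 1:
  A via A→c: +{c}
  B via B→a A B: +{a}
  B via B→b: +{b}
  B via B→c c: +{c}
  S via S→B S S: +{a,b,c}
  FIRST(S)={a,b,c}  FIRST(A)={c}  FIRST(B)={a,b,c}
round 2: — fixpoint
  FIRST(S)={a,b,c}  FIRST(A)={c}  FIRST(B)={a,b,c}

FIRST(S) = ["a", "b", "c"]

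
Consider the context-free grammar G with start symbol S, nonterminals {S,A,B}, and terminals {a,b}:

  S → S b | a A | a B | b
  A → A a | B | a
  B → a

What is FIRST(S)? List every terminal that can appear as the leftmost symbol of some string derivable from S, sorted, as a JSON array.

Compute FIRST by fixpoint:
iter 1:
  A via A→a: +{a}
  B via B→a: +{a}
  S via S→a A: +{a}
  S via S→b: +{b}
  FIRST[S]={a,b}  FIRST[A]={a}  FIRST[B]={a}
iter 2: (no change)
  FIRST[S]={a,b}  FIRST[A]={a}  FIRST[B]={a}

FIRST(S) = ["a", "b"]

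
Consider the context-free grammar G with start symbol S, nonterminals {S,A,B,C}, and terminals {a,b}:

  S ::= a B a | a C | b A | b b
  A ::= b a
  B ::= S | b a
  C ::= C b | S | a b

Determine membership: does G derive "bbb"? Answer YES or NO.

CNF form of G:
  S -> T0 A | T0 T0 | T1 C | T1 X4
  A -> T0 T1
  B -> T0 A | T0 T0 | T0 T1 | T1 C | T1 X2
  C -> C T0 | T0 A | T0 T0 | T1 C | T1 T0 | T1 X3
  T0 -> b
  T1 -> a
  X2 -> B T1
  X3 -> B T1
  X4 -> B T1

Fill CYK table bottom-up:
  [0..0]={T0}  "b"  orig:{}
  [1..1]={T0}  "b"  orig:{}
  [2..2]={T0}  "b"  orig:{}
  [0..1]={B,C,S}  "bb"
  [1..2]={B,C,S}  "bb"
  [0..2]={C}  "bbb"

S ∉ T[0,2] ⇒ NO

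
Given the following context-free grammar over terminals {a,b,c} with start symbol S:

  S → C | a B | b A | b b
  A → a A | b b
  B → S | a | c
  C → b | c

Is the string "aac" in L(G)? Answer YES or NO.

Convert to CNF:
  S -> T0 B | T1 A | T1 T1 | b | c
  A -> T0 A | T1 T1
  B -> T0 B | T1 A | T1 T1 | a | b | c
  C -> b | c
  T0 -> a
  T1 -> b

CYK table (by increasing span):
  T[0,0] 'a' = {B,T0}  orig:{B}
  T[1,1] 'a' = {B,T0}  orig:{B}
  T[2,2] 'c' = {B,C,S}
  T[0,1] 'aa' = {B,S}
  T[1,2] 'ac' = {B,S}
  T[0,2] 'aac' = {B,S}

S ∈ T[0,2] ⇒ YES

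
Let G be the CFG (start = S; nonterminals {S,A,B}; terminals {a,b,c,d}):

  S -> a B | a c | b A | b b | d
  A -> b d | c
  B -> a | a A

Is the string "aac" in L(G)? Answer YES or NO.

CNF form of G:
  S -> T0 A | T0 T0 | T2 B | T2 T3 | d
  A -> T0 T1 | c
  B -> T2 A | a
  T0 -> b
  T1 -> d
  T2 -> a
  T3 -> c

CYK table (by increasing span):
  cell(0,0) a: {B,T2}  orig:{B}
  cell(1,1) a: {B,T2}  orig:{B}
  cell(2,2) c: {A,T3}  orig:{A}
  cell(0,1) aa: {S}
  cell(1,2) ac: {B,S}
  cell(0,2) aac: {S}

S ∈ T[0,2] ⇒ YES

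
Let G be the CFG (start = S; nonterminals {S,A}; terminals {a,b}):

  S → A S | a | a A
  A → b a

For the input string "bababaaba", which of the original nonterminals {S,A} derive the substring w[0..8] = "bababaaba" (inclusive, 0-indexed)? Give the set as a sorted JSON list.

Convert to CNF:
  S -> A S | T1 A | a
  A -> T0 T1
  T0 -> b
  T1 -> a

CYK table (by increasing span) (cells [i..j] with 0 ≤ i ≤ j ≤ 8 only):
  cell(0,0) b: {T0}  orig:{}
  cell(1,1) a: {S,T1}  orig:{S}
  cell(2,2) b: {T0}  orig:{}
  cell(3,3) a: {S,T1}  orig:{S}
  cell(4,4) b: {T0}  orig:{}
  cell(5,5) a: {S,T1}  orig:{S}
  cell(6,6) a: {S,T1}  orig:{S}
  cell(7,7) b: {T0}  orig:{}
  cell(8,8) a: {S,T1}  orig:{S}
  cell(0,1) ba: {A}
  cell(1,2) ab: ∅
  cell(2,3) ba: {A}
  cell(3,4) ab: ∅
  cell(4,5) ba: {A}
  cell(5,6) aa: ∅
  cell(6,7) ab: ∅
  cell(7,8) ba: {A}
  cell(0,2) bab: ∅
  cell(1,3) aba: {S}
  cell(2,4) bab: ∅
  cell(3,5) aba: {S}
  cell(4,6) baa: {S}
  cell(5,7) aab: ∅
  cell(6,8) aba: {S}
  cell(0,3) baba: ∅
  cell(1,4) abab: ∅
  cell(2,5) baba: ∅
  cell(3,6) abaa: ∅
  cell(4,7) baab: ∅
  cell(5,8) aaba: ∅
  cell(0,4) babab: ∅
  cell(1,5) ababa: ∅
  cell(2,6) babaa: {S}
  cell(3,7) abaab: ∅
  cell(4,8) baaba: {S}
  cell(0,5) bababa: ∅
  cell(1,6) ababaa: ∅
  cell(2,7) babaab: ∅
  cell(3,8) abaaba: ∅
  cell(0,6) bababaa: {S}
  cell(1,7) ababaab: ∅
  cell(2,8) babaaba: {S}
  cell(0,7) bababaab: ∅
  cell(1,8) ababaaba: ∅
  cell(0,8) bababaaba: {S}

Original NTs in T[0,8] deriving "bababaaba": ["S"]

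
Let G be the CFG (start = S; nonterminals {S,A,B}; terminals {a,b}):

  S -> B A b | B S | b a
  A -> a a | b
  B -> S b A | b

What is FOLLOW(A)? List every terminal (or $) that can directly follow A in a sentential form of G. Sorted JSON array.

FIRST sets, iterate to fixpoint:
[1]
  A via A→a a: +{a}
  A via A→b: +{b}
  B via B→b: +{b}
  S via S→B A b: +{b}
  FIRST(S)={b}  FIRST(A)={a,b}  FIRST(B)={b}
[2] (no change)
  FIRST(S)={b}  FIRST(A)={a,b}  FIRST(B)={b}

FOLLOW iteration:
initialize: $ ∈ FOLLOW(S)
pass 1:
  B→S b A: FOLLOW(S) ⊇ FIRST(b) = {b}; new: +{b}
  S→B A b: FOLLOW(B) ⊇ FIRST(A) = {a,b}; new: +{a,b}
  S→B A b: FOLLOW(A) ⊇ FIRST(b) = {b}; new: +{b}
  S: {$,b}  A: {b}  B: {a,b}
pass 2:
  B→S b A: FOLLOW(A) ⊇ FOLLOW(B) ⊇ {a,b}; new: +{a}
  S: {$,b}  A: {a,b}  B: {a,b}
pass 3: (stable)
  S: {$,b}  A: {a,b}  B: {a,b}

FOLLOW(A) = ["a", "b"]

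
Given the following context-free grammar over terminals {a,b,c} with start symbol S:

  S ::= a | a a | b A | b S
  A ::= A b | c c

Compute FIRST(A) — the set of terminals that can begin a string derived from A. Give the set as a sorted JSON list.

FIRST sets, iterate to fixpoint:
pass 1:
  A via A→c c: +{c}
  S via S→a: +{a}
  S via S→b A: +{b}
  FIRST[S]={a,b}  FIRST[A]={c}
pass 2: done
  FIRST[S]={a,b}  FIRST[A]={c}

FIRST(A) = ["c"]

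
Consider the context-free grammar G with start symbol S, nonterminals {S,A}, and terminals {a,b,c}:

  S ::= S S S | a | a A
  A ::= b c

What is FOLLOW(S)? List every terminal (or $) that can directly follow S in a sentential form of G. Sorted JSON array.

FIRST iteration:
round 1:
  A via A→b c: +{b}
  S via S→a: +{a}
  S: {a}  A: {b}
round 2: — fixpoint
  S: {a}  A: {b}

Compute FOLLOW by fixpoint:
FOLLOW(S) := {$}
[1]
  S→S S S: FOLLOW(S) ⊇ FIRST(S) = {a}; new: +{a}
  S→a A: FOLLOW(A) ⊇ FOLLOW(S) ⊇ {$,a}; new: +{$,a}
  FOLLOW[S]={$,a}  FOLLOW[A]={$,a}
[2] — fixpoint
  FOLLOW[S]={$,a}  FOLLOW[A]={$,a}

FOLLOW(S) = ["$", "a"]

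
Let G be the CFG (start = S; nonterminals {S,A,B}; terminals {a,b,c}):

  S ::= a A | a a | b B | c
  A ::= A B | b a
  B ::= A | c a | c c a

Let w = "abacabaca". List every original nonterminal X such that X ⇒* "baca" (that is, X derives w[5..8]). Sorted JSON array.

CNF form of G:
  S -> T0 B | T1 A | T1 T1 | c
  A -> A B | T0 T1
  B -> A B | T0 T1 | T2 T1 | T2 X3
  T0 -> b
  T1 -> a
  T2 -> c
  X3 -> T2 T1

CYK fill (cells [i..j] with 5 ≤ i ≤ j ≤ 8 only):
  T[5,5] 'b' = {T0}  orig:{}
  T[6,6] 'a' = {T1}  orig:{}
  T[7,7] 'c' = {S,T2}  orig:{S}
  T[8,8] 'a' = {T1}  orig:{}
  T[5,6] 'ba' = {A,B}
  T[6,7] 'ac' = ∅
  T[7,8] 'ca' = {B,X3}  orig:{B}
  T[5,7] 'bac' = ∅
  T[6,8] 'aca' = ∅
  T[5,8] 'baca' = {A,B}

Original NTs in T[5,8] deriving "baca": ["A", "B"]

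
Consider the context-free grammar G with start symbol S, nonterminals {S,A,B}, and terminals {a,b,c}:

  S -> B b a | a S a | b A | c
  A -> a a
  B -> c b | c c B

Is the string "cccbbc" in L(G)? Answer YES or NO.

CNF form of G:
  S -> B X4 | T0 X5 | T2 A | c
  A -> T0 T0
  B -> T1 T2 | T1 X3
  T0 -> a
  T1 -> c
  T2 -> b
  X3 -> T1 B
  X4 -> T2 T0
  X5 -> S T0

CYK fill:
  cell(0,0) c: {S,T1}  orig:{S}
  cell(1,1) c: {S,T1}  orig:{S}
  cell(2,2) c: {S,T1}  orig:{S}
  cell(3,3) b: {T2}  orig:{}
  cell(4,4) b: {T2}  orig:{}
  cell(5,5) c: {S,T1}  orig:{S}
  cell(0,1) cc: ∅
  cell(1,2) cc: ∅
  cell(2,3) cb: {B}
  cell(3,4) bb: ∅
  cell(4,5) bc: ∅
  cell(0,2) ccc: ∅
  cell(1,3) ccb: {X3}  orig:{}
  cell(2,4) cbb: ∅
  cell(3,5) bbc: ∅
  cell(0,3) cccb: {B}
  cell(1,4) ccbb: ∅
  cell(2,5) cbbc: ∅
  cell(0,4) cccbb: ∅
  cell(1,5) ccbbc: ∅
  cell(0,5) cccbbc: ∅

S ∉ T[0,5] ⇒ NO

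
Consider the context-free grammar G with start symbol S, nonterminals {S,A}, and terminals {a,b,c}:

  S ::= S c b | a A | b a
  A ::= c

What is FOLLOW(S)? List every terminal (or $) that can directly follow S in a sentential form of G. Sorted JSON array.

FIRST iteration:
round 1:
  A via A→c: +{c}
  S via S→a A: +{a}
  S via S→b a: +{b}
  FIRST(S)={a,b}  FIRST(A)={c}
round 2: done
  FIRST(S)={a,b}  FIRST(A)={c}

Compute FOLLOW by fixpoint:
FOLLOW(S) := {$}
pass 1:
  S→S c b: FOLLOW(S) ⊇ FIRST(c) = {c}; new: +{c}
  S→a A: FOLLOW(A) ⊇ FOLLOW(S) ⊇ {$,c}; new: +{$,c}
  S: {$,c}  A: {$,c}
pass 2: (no change)
  S: {$,c}  A: {$,c}

FOLLOW(S) = ["$", "c"]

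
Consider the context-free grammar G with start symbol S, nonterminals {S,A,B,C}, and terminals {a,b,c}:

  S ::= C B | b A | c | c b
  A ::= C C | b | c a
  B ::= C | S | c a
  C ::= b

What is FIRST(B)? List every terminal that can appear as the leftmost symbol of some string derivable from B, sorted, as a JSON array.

FIRST iteration:
[1]
  A via A→b: +{b}
  A via A→c a: +{c}
  B via B→c a: +{c}
  C via C→b: +{b}
  S via S→C B: +{b}
  S via S→c: +{c}
  FIRST[S]={b,c}  FIRST[A]={b,c}  FIRST[B]={c}  FIRST[C]={b}
[2]
  B via B→C: +{b}
  FIRST[S]={b,c}  FIRST[A]={b,c}  FIRST[B]={b,c}  FIRST[C]={b}
[3] (no change)
  FIRST[S]={b,c}  FIRST[A]={b,c}  FIRST[B]={b,c}  FIRST[C]={b}

FIRST(B) = ["b", "c"]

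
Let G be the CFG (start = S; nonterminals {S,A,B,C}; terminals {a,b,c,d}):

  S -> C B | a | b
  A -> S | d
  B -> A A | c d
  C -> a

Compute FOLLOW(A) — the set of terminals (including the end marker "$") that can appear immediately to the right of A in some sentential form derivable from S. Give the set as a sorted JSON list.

FIRST sets, iterate to fixpoint:
round 1:
  A via A→d: +{d}
  B via B→A A: +{d}
  B via B→c d: +{c}
  C via C→a: +{a}
  S via S→C B: +{a}
  S via S→b: +{b}
  FIRST(S)={a,b}  FIRST(A)={d}  FIRST(B)={c,d}  FIRST(C)={a}
round 2:
  A via A→S: +{a,b}
  B via B→A A: +{a,b}
  FIRST(S)={a,b}  FIRST(A)={a,b,d}  FIRST(B)={a,b,c,d}  FIRST(C)={a}
round 3: (no change)
  FIRST(S)={a,b}  FIRST(A)={a,b,d}  FIRST(B)={a,b,c,d}  FIRST(C)={a}

Compute FOLLOW by fixpoint:
seed FOLLOW(S) with $
pass 1:
  B→A A: FOLLOW(A) ⊇ FIRST(A) = {a,b,d}; new: +{a,b,d}
  S→C B: FOLLOW(C) ⊇ FIRST(B) = {a,b,c,d}; new: +{a,b,c,d}
  S→C B: FOLLOW(B) ⊇ FOLLOW(S) ⊇ {$}; new: +{$}
  S: {$}  A: {a,b,d}  B: {$}  C: {a,b,c,d}
pass 2:
  A→S: FOLLOW(S) ⊇ FOLLOW(A) ⊇ {a,b,d}; new: +{a,b,d}
  B→A A: FOLLOW(A) ⊇ FOLLOW(B) ⊇ {$}; new: +{$}
  S→C B: FOLLOW(B) ⊇ FOLLOW(S) ⊇ {$,a,b,d}; new: +{a,b,d}
  S: {$,a,b,d}  A: {$,a,b,d}  B: {$,a,b,d}  C: {a,b,c,d}
pass 3: done
  S: {$,a,b,d}  A: {$,a,b,d}  B: {$,a,b,d}  C: {a,b,c,d}

FOLLOW(A) = ["$", "a", "b", "d"]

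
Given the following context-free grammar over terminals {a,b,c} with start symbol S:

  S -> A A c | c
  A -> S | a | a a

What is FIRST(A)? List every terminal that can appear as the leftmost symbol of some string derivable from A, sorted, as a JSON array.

Compute FIRST by fixpoint:
[1]
  A via A→a: +{a}
  S via S→A A c: +{a}
  S via S→c: +{c}
  FIRST[S]={a,c}  FIRST[A]={a}
[2]
  A via A→S: +{c}
  FIRST[S]={a,c}  FIRST[A]={a,c}
[3] — fixpoint
  FIRST[S]={a,c}  FIRST[A]={a,c}

FIRST(A) = ["a", "c"]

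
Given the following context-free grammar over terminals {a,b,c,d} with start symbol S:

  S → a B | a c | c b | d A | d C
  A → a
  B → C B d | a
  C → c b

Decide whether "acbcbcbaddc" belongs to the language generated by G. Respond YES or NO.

CNF form of G:
  S -> T0 A | T0 C | T1 T2 | T3 B | T3 T1
  A -> a
  B -> C X4 | a
  C -> T1 T2
  T0 -> d
  T1 -> c
  T2 -> b
  T3 -> a
  X4 -> B T0

CYK fill:
  cell(0,0) a: {A,B,T3}  orig:{A,B}
  cell(1,1) c: {T1}  orig:{}
  cell(2,2) b: {T2}  orig:{}
  cell(3,3) c: {T1}  orig:{}
  cell(4,4) b: {T2}  orig:{}
  cell(5,5) c: {T1}  orig:{}
  cell(6,6) b: {T2}  orig:{}
  cell(7,7) a: {A,B,T3}  orig:{A,B}
  cell(8,8) d: {T0}  orig:{}
  cell(9,9) d: {T0}  orig:{}
  cell(10,10) c: {T1}  orig:{}
  cell(0,1) ac: {S}
  cell(1,2) cb: {C,S}
  cell(2,3) bc: ∅
  cell(3,4) cb: {C,S}
  cell(4,5) bc: ∅
  cell(5,6) cb: {C,S}
  cell(6,7) ba: ∅
  cell(7,8) ad: {X4}  orig:{}
  cell(8,9) dd: ∅
  cell(9,10) dc: ∅
  cell(0,2) acb: ∅
  cell(1,3) cbc: ∅
  cell(2,4) bcb: ∅
  cell(3,5) cbc: ∅
  cell(4,6) bcb: ∅
  cell(5,7) cba: ∅
  cell(6,8) bad: ∅
  cell(7,9) add: ∅
  cell(8,10) ddc: ∅
  cell(0,3) acbc: ∅
  cell(1,4) cbcb: ∅
  cell(2,5) bcbc: ∅
  cell(3,6) cbcb: ∅
  cell(4,7) bcba: ∅
  cell(5,8) cbad: {B}
  cell(6,9) badd: ∅
  cell(7,10) addc: ∅
  cell(0,4) acbcb: ∅
  cell(1,5) cbcbc: ∅
  cell(2,6) bcbcb: ∅
  cell(3,7) cbcba: ∅
  cell(4,8) bcbad: ∅
  cell(5,9) cbadd: {X4}  orig:{}
  cell(6,10) baddc: ∅
  cell(0,5) acbcbc: ∅
  cell(1,6) cbcbcb: ∅
  cell(2,7) bcbcba: ∅
  cell(3,8) cbcbad: ∅
  cell(4,9) bcbadd: ∅
  cell(5,10) cbaddc: ∅
  cell(0,6) acbcbcb: ∅
  cell(1,7) cbcbcba: ∅
  cell(2,8) bcbcbad: ∅
  cell(3,9) cbcbadd: {B}
  cell(4,10) bcbaddc: ∅
  cell(0,7) acbcbcba: ∅
  cell(1,8) cbcbcbad: ∅
  cell(2,9) bcbcbadd: ∅
  cell(3,10) cbcbaddc: ∅
  cell(0,8) acbcbcbad: ∅
  cell(1,9) cbcbcbadd: ∅
  cell(2,10) bcbcbaddc: ∅
  cell(0,9) acbcbcbadd: ∅
  cell(1,10) cbcbcbaddc: ∅
  cell(0,10) acbcbcbaddc: ∅

S ∉ T[0,10] ⇒ NO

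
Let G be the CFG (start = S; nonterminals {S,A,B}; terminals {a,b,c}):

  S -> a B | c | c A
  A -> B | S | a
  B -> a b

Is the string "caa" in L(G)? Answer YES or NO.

CNF form of G:
  S -> T0 B | T2 A | c
  A -> T0 B | T0 T1 | T2 A | a | c
  B -> T0 T1
  T0 -> a
  T1 -> b
  T2 -> c

Fill CYK table bottom-up:
  [0..0]={A,S,T2}  "c"  orig:{A,S}
  [1..1]={A,T0}  "a"  orig:{A}
  [2..2]={A,T0}  "a"  orig:{A}
  [0..1]={A,S}  "ca"
  [1..2]=∅  "aa"
  [0..2]=∅  "caa"

S ∉ T[0,2] ⇒ NO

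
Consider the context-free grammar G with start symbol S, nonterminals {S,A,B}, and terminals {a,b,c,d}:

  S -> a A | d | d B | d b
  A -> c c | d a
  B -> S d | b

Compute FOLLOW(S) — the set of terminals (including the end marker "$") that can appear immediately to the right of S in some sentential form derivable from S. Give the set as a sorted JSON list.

FIRST sets, iterate to fixpoint:
round 1:
  A via A→c c: +{c}
  A via A→d a: +{d}
  B via B→b: +{b}
  S via S→a A: +{a}
  S via S→d: +{d}
  FIRST(S)={a,d}  FIRST(A)={c,d}  FIRST(B)={b}
round 2:
  B via B→S d: +{a,d}
  FIRST(S)={a,d}  FIRST(A)={c,d}  FIRST(B)={a,b,d}
round 3: (no change)
  FIRST(S)={a,d}  FIRST(A)={c,d}  FIRST(B)={a,b,d}

FOLLOW sets:
seed FOLLOW(S) with $
round 1:
  B→S d: FOLLOW(S) ⊇ FIRST(d) = {d}; new: +{d}
  S→a A: FOLLOW(A) ⊇ FOLLOW(S) ⊇ {$,d}; new: +{$,d}
  S→d B: FOLLOW(B) ⊇ FOLLOW(S) ⊇ {$,d}; new: +{$,d}
  FOLLOW[S]={$,d}  FOLLOW[A]={$,d}  FOLLOW[B]={$,d}
round 2: (stable)
  FOLLOW[S]={$,d}  FOLLOW[A]={$,d}  FOLLOW[B]={$,d}

FOLLOW(S) = ["$", "d"]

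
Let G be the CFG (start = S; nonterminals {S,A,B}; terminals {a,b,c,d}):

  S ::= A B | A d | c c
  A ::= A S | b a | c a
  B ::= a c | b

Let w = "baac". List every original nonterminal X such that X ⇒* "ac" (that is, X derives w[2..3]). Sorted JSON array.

Convert to CNF:
  S -> A B | A T3 | T2 T2
  A -> A S | T0 T1 | T2 T1
  B -> T1 T2 | b
  T0 -> b
  T1 -> a
  T2 -> c
  T3 -> d

CYK fill — only the sub-triangle for w[2..3]:
  cell(2,2) a: {T1}  orig:{}
  cell(3,3) c: {T2}  orig:{}
  cell(2,3) ac: {B}

Original NTs in T[2,3] deriving "ac": ["B"]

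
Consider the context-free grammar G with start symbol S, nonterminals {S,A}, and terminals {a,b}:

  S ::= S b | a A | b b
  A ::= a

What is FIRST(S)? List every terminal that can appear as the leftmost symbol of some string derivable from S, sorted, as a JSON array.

Compute FIRST by fixpoint:
iter 1:
  A via A→a: +{a}
  S via S→a A: +{a}
  S via S→b b: +{b}
  FIRST[S]={a,b}  FIRST[A]={a}
iter 2: done
  FIRST[S]={a,b}  FIRST[A]={a}

FIRST(S) = ["a", "b"]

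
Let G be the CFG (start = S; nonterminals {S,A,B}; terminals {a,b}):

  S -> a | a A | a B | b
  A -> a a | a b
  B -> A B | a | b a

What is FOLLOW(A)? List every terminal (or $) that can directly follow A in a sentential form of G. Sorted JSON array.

FIRST iteration:
iter 1:
  A via A→a a: +{a}
  B via B→A B: +{a}
  B via B→b a: +{b}
  S via S→a: +{a}
  S via S→b: +{b}
  S: {a,b}  A: {a}  B: {a,b}
iter 2: — fixpoint
  S: {a,b}  A: {a}  B: {a,b}

FOLLOW iteration:
FOLLOW(S) := {$}
pass 1:
  B→A B: FOLLOW(A) ⊇ FIRST(B) = {a,b}; new: +{a,b}
  S→a A: FOLLOW(A) ⊇ FOLLOW(S) ⊇ {$}; new: +{$}
  S→a B: FOLLOW(B) ⊇ FOLLOW(S) ⊇ {$}; new: +{$}
  S: {$}  A: {$,a,b}  B: {$}
pass 2: (no change)
  S: {$}  A: {$,a,b}  B: {$}

FOLLOW(A) = ["$", "a", "b"]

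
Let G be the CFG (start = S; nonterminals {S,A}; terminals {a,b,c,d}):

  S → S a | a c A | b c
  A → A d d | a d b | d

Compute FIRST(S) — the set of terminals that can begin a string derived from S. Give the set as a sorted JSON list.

FIRST iteration:
pass 1:
  A via A→a d b: +{a}
  A via A→d: +{d}
  S via S→a c A: +{a}
  S via S→b c: +{b}
  S: {a,b}  A: {a,d}
pass 2: — fixpoint
  S: {a,b}  A: {a,d}

FIRST(S) = ["a", "b"]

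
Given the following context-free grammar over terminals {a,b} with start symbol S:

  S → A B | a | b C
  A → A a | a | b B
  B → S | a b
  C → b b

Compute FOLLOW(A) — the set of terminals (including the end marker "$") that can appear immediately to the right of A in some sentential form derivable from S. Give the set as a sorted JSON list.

Compute FIRST by fixpoint:
iter 1:
  A via A→a: +{a}
  A via A→b B: +{b}
  B via B→a b: +{a}
  C via C→b b: +{b}
  S via S→A B: +{a,b}
  FIRST(S)={a,b}  FIRST(A)={a,b}  FIRST(B)={a}  FIRST(C)={b}
iter 2:
  B via B→S: +{b}
  FIRST(S)={a,b}  FIRST(A)={a,b}  FIRST(B)={a,b}  FIRST(C)={b}
iter 3: (stable)
  FIRST(S)={a,b}  FIRST(A)={a,b}  FIRST(B)={a,b}  FIRST(C)={b}

FOLLOW iteration:
FOLLOW(S) := {$}
pass 1:
  A→A a: FOLLOW(A) ⊇ FIRST(a) = {a}; new: +{a}
  A→b B: FOLLOW(B) ⊇ FOLLOW(A) ⊇ {a}; new: +{a}
  B→S: FOLLOW(S) ⊇ FOLLOW(B) ⊇ {a}; new: +{a}
  S→A B: FOLLOW(A) ⊇ FIRST(B) = {a,b}; new: +{b}
  S→A B: FOLLOW(B) ⊇ FOLLOW(S) ⊇ {$,a}; new: +{$}
  S→b C: FOLLOW(C) ⊇ FOLLOW(S) ⊇ {$,a}; new: +{$,a}
  FOLLOW(S)={$,a}  FOLLOW(A)={a,b}  FOLLOW(B)={$,a}  FOLLOW(C)={$,a}
pass 2:
  A→b B: FOLLOW(B) ⊇ FOLLOW(A) ⊇ {a,b}; new: +{b}
  B→S: FOLLOW(S) ⊇ FOLLOW(B) ⊇ {$,a,b}; new: +{b}
  S→b C: FOLLOW(C) ⊇ FOLLOW(S) ⊇ {$,a,b}; new: +{b}
  FOLLOW(S)={$,a,b}  FOLLOW(A)={a,b}  FOLLOW(B)={$,a,b}  FOLLOW(C)={$,a,b}
pass 3: done
  FOLLOW(S)={$,a,b}  FOLLOW(A)={a,b}  FOLLOW(B)={$,a,b}  FOLLOW(C)={$,a,b}

FOLLOW(A) = ["a", "b"]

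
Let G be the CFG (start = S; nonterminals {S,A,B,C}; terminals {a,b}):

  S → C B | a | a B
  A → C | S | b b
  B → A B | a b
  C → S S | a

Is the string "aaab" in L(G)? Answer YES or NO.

CNF form of G:
  S -> C B | T0 B | a
  A -> C B | S S | T0 B | T1 T1 | a
  B -> A B | T0 T1
  C -> S S | a
  T0 -> a
  T1 -> b

CYK table (by increasing span):
  cell(0,0) a: {A,C,S,T0}  orig:{A,C,S}
  cell(1,1) a: {A,C,S,T0}  orig:{A,C,S}
  cell(2,2) a: {A,C,S,T0}  orig:{A,C,S}
  cell(3,3) b: {T1}  orig:{}
  cell(0,1) aa: {A,C}
  cell(1,2) aa: {A,C}
  cell(2,3) ab: {B}
  cell(0,2) aaa: ∅
  cell(1,3) aab: {A,B,S}
  cell(0,3) aaab: {A,B,C,S}

S ∈ T[0,3] ⇒ YES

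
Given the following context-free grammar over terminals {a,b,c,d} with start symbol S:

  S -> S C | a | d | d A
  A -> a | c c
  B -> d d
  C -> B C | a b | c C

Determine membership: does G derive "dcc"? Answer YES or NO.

CNF form of G:
  S -> S C | T1 A | a | d
  A -> T0 T0 | a
  B -> T1 T1
  C -> B C | T0 C | T2 T3
  T0 -> c
  T1 -> d
  T2 -> a
  T3 -> b

Fill CYK table bottom-up:
  T[0,0] 'd' = {S,T1}  orig:{S}
  T[1,1] 'c' = {T0}  orig:{}
  T[2,2] 'c' = {T0}  orig:{}
  T[0,1] 'dc' = ∅
  T[1,2] 'cc' = {A}
  T[0,2] 'dcc' = {S}

S ∈ T[0,2] ⇒ YES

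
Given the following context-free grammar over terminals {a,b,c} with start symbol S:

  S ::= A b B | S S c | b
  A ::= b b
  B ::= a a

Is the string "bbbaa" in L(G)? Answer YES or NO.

Convert to CNF:
  S -> A X3 | S X4 | b
  A -> T0 T0
  B -> T1 T1
  T0 -> b
  T1 -> a
  T2 -> c
  X3 -> T0 B
  X4 -> S T2

CYK fill:
  [0..0]={S,T0}  "b"  orig:{S}
  [1..1]={S,T0}  "b"  orig:{S}
  [2..2]={S,T0}  "b"  orig:{S}
  [3..3]={T1}  "a"  orig:{}
  [4..4]={T1}  "a"  orig:{}
  [0..1]={A}  "bb"
  [1..2]={A}  "bb"
  [2..3]=∅  "ba"
  [3..4]={B}  "aa"
  [0..2]=∅  "bbb"
  [1..3]=∅  "bba"
  [2..4]={X3}  "baa"  orig:{}
  [0..3]=∅  "bbba"
  [1..4]=∅  "bbaa"
  [0..4]={S}  "bbbaa"

S ∈ T[0,4] ⇒ YES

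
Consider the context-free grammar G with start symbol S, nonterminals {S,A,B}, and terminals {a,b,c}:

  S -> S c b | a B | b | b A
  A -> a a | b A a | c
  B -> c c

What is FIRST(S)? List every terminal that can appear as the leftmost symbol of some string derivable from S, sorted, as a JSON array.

Compute FIRST by fixpoint:
iter 1:
  A via A→a a: +{a}
  A via A→b A a: +{b}
  A via A→c: +{c}
  B via B→c c: +{c}
  S via S→a B: +{a}
  S via S→b: +{b}
  S: {a,b}  A: {a,b,c}  B: {c}
iter 2: — fixpoint
  S: {a,b}  A: {a,b,c}  B: {c}

FIRST(S) = ["a", "b"]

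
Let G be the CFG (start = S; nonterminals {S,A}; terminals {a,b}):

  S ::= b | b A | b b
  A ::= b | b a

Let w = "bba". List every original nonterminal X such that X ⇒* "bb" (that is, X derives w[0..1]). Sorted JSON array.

CNF form of G:
  S -> T0 A | T0 T0 | b
  A -> T0 T1 | b
  T0 -> b
  T1 -> a

Fill CYK table bottom-up (cells [i..j] with 0 ≤ i ≤ j ≤ 1 only):
  T[0,0] 'b' = {A,S,T0}  orig:{A,S}
  T[1,1] 'b' = {A,S,T0}  orig:{A,S}
  T[0,1] 'bb' = {S}

Original NTs in T[0,1] deriving "bb": ["S"]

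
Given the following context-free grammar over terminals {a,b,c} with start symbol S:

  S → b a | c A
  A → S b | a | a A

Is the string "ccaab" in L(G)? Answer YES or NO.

CNF form of G:
  S -> T0 T1 | T2 A
  A -> S T0 | T1 A | a
  T0 -> b
  T1 -> a
  T2 -> c

Fill CYK table bottom-up:
  [0..0]={T2}  "c"  orig:{}
  [1..1]={T2}  "c"  orig:{}
  [2..2]={A,T1}  "a"  orig:{A}
  [3..3]={A,T1}  "a"  orig:{A}
  [4..4]={T0}  "b"  orig:{}
  [0..1]=∅  "cc"
  [1..2]={S}  "ca"
  [2..3]={A}  "aa"
  [3..4]=∅  "ab"
  [0..2]=∅  "cca"
  [1..3]={S}  "caa"
  [2..4]=∅  "aab"
  [0..3]=∅  "ccaa"
  [1..4]={A}  "caab"
  [0..4]={S}  "ccaab"

S ∈ T[0,4] ⇒ YES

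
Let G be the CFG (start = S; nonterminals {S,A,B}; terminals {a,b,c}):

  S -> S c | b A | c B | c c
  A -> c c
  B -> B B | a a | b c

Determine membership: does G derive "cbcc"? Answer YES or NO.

Convert to CNF:
  S -> S T0 | T0 B | T0 T0 | T2 A
  A -> T0 T0
  B -> B B | T1 T1 | T2 T0
  T0 -> c
  T1 -> a
  T2 -> b

CYK fill:
  T[0,0] 'c' = {T0}  orig:{}
  T[1,1] 'b' = {T2}  orig:{}
  T[2,2] 'c' = {T0}  orig:{}
  T[3,3] 'c' = {T0}  orig:{}
  T[0,1] 'cb' = ∅
  T[1,2] 'bc' = {B}
  T[2,3] 'cc' = {A,S}
  T[0,2] 'cbc' = {S}
  T[1,3] 'bcc' = {S}
  T[0,3] 'cbcc' = {S}

S ∈ T[0,3] ⇒ YES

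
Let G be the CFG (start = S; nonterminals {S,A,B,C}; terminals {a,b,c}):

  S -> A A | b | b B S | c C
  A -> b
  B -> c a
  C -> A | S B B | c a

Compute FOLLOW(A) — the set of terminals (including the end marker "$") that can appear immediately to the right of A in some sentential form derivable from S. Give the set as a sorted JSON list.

FIRST iteration:
[1]
  A via A→b: +{b}
  B via B→c a: +{c}
  C via C→A: +{b}
  C via C→c a: +{c}
  S via S→A A: +{b}
  S via S→c C: +{c}
  S: {b,c}  A: {b}  B: {c}  C: {b,c}
[2] done
  S: {b,c}  A: {b}  B: {c}  C: {b,c}

Compute FOLLOW by fixpoint:
FOLLOW(S) := {$}
round 1:
  C→S B B: FOLLOW(S) ⊇ FIRST(B) = {c}; new: +{c}
  C→S B B: FOLLOW(B) ⊇ FIRST(B) = {c}; new: +{c}
  S→A A: FOLLOW(A) ⊇ FIRST(A) = {b}; new: +{b}
  S→A A: FOLLOW(A) ⊇ FOLLOW(S) ⊇ {$,c}; new: +{$,c}
  S→b B S: FOLLOW(B) ⊇ FIRST(S) = {b,c}; new: +{b}
  S→c C: FOLLOW(C) ⊇ FOLLOW(S) ⊇ {$,c}; new: +{$,c}
  FOLLOW[S]={$,c}  FOLLOW[A]={$,b,c}  FOLLOW[B]={b,c}  FOLLOW[C]={$,c}
round 2:
  C→S B B: FOLLOW(B) ⊇ FOLLOW(C) ⊇ {$,c}; new: +{$}
  FOLLOW[S]={$,c}  FOLLOW[A]={$,b,c}  FOLLOW[B]={$,b,c}  FOLLOW[C]={$,c}
round 3: (stable)
  FOLLOW[S]={$,c}  FOLLOW[A]={$,b,c}  FOLLOW[B]={$,b,c}  FOLLOW[C]={$,c}

FOLLOW(A) = ["$", "b", "c"]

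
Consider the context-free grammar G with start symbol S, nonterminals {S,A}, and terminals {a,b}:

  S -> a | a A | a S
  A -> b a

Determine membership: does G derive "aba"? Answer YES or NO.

CNF form of G:
  S -> T1 A | T1 S | a
  A -> T0 T1
  T0 -> b
  T1 -> a

CYK fill:
  [0..0]={S,T1}  "a"  orig:{S}
  [1..1]={T0}  "b"  orig:{}
  [2..2]={S,T1}  "a"  orig:{S}
  [0..1]=∅  "ab"
  [1..2]={A}  "ba"
  [0..2]={S}  "aba"

S ∈ T[0,2] ⇒ YES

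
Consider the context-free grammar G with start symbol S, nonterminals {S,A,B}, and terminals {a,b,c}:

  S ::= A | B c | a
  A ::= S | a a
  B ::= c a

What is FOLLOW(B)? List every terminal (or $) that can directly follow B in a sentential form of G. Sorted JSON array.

Compute FIRST by fixpoint:
[1]
  A via A→a a: +{a}
  B via B→c a: +{c}
  S via S→A: +{a}
  S via S→B c: +{c}
  FIRST(S)={a,c}  FIRST(A)={a}  FIRST(B)={c}
[2]
  A via A→S: +{c}
  FIRST(S)={a,c}  FIRST(A)={a,c}  FIRST(B)={c}
[3] — fixpoint
  FIRST(S)={a,c}  FIRST(A)={a,c}  FIRST(B)={c}

FOLLOW iteration:
initialize: $ ∈ FOLLOW(S)
round 1:
  S→A: FOLLOW(A) ⊇ FOLLOW(S) ⊇ {$}; new: +{$}
  S→B c: FOLLOW(B) ⊇ FIRST(c) = {c}; new: +{c}
  FOLLOW(S)={$}  FOLLOW(A)={$}  FOLLOW(B)={c}
round 2: done
  FOLLOW(S)={$}  FOLLOW(A)={$}  FOLLOW(B)={c}

FOLLOW(B) = ["c"]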